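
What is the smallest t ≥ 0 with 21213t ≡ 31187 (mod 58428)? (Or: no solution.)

gcd(58428, 21213) = 9.
9 does not divide 31187, so the congruence has no solution.

no solution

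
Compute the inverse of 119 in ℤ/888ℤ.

gcd(888, 119) = 1  (888 = 7*119 + 55, 119 = 2*55 + 9, 55 = 6*9 + 1, 9 = 9*1).
Back-substituting, 119*(-97) + 888*(13) = 1.
So 119*-97 ≡ 1 (mod 888), and -97 mod 888 = 791.

791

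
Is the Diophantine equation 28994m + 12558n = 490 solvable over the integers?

yes

gcd(28994, 12558) = 14  (28994 = 2·12558 + 3878, 12558 = 3·3878 + 924, 3878 = 4·924 + 182, 924 = 5·182 + 14, 182 = 13·14).
14 divides 490, so integer solutions exist.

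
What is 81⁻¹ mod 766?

331

gcd(766, 81) = 1  (766 = 9*81 + 37, 81 = 2*37 + 7, 37 = 5*7 + 2, 7 = 3*2 + 1, 2 = 2*1).
Back-substituting, 81*(331) + 766*(-35) = 1.
So 81*331 ≡ 1 (mod 766), and 331 mod 766 = 331.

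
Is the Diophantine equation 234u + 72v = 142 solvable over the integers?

gcd(234, 72) = 18.
18 does not divide 142 (remainder 16), so no integer solutions.

no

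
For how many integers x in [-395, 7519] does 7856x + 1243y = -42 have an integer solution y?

gcd(7856, 1243):
  7856 = 6·1243 + 398
  1243 = 3·398 + 49
  398 = 8·49 + 6
  49 = 8·6 + 1
  6 = 6·1
so gcd(7856, 1243) = 1.
Back-substitute for Bézout coefficients:
  1 = 49 - 8·6
  ... = 7856·(-203) + 1243·(1283)
Scale by -42: particular solution (8526, -53886); reduce x mod 1243: (1068, -6750).
General solution: x = 1068 + 1243t, y = -6750 - 7856t for integer t.
-395 ≤ 1068 + 1243t ≤ 7519 gives t ∈ [-1, 5], which is 7 values.

7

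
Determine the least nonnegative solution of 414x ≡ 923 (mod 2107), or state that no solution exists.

160

gcd(2107, 414) = 1.
1 divides 923, so solutions exist.
By Bézout, 414·(911) + 2107·(-179) = 1.
So 414·(911) ≡ 1 (mod 2107); multiply by 923: x ≡ 840853 (mod 2107).
Smallest nonnegative: x = 840853 mod 2107 = 160.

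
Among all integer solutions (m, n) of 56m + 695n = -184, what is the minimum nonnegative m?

gcd(695, 56):
  695 = 12*56 + 23
  56 = 2*23 + 10
  23 = 2*10 + 3
  10 = 3*3 + 1
  3 = 3*1
so gcd(695, 56) = 1.
1 divides -184, so solutions exist.
Back-substitute for Bézout coefficients:
  1 = 10 - 3*3
  ... = 56*(211) + 695*(-17)
Scale by -184/1 = -184: (m₀, n₀) = (-38824, 3128).
General solution: m = -38824 + 695t, n = 3128 - 56t for integer t.
m ≥ 0: smallest is -38824 mod 695 = 96 (at t = 56), with n = -8.

96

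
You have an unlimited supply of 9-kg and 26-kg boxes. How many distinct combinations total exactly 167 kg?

1

Need nonnegative integers with 9j + 26k = 167.
gcd(9, 26) = 1, and 9·(3) + 26·(-1) = 1.
So (j₀, k₀) = (501, -167); general j = 501 + 26t, k = -167 - 9t.
j ≥ 0 ⇒ t ≥ -19; k ≥ 0 ⇒ t ≤ -19. That's 1 value of t.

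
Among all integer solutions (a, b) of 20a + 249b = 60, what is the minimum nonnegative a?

3

gcd(249, 20):
  249 = 12*20 + 9
  20 = 2*9 + 2
  9 = 4*2 + 1
  2 = 2*1
so gcd(249, 20) = 1.
1 divides 60, so solutions exist.
Back-substitute for Bézout coefficients:
  1 = 9 - 4*2
  ... = 20*(-112) + 249*(9)
Scale by 60/1 = 60: (a₀, b₀) = (-6720, 540).
General solution: a = -6720 + 249t, b = 540 - 20t for integer t.
a ≥ 0: smallest is -6720 mod 249 = 3 (at t = 27), with b = 0.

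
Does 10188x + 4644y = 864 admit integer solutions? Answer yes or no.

gcd(10188, 4644) = 36  (10188 = 2×4644 + 900, 4644 = 5×900 + 144, 900 = 6×144 + 36, 144 = 4×36).
36 divides 864, so integer solutions exist.

yes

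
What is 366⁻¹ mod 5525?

gcd(5525, 366):
  5525 = 15*366 + 35
  366 = 10*35 + 16
  35 = 2*16 + 3
  16 = 5*3 + 1
  3 = 3*1
so gcd(5525, 366) = 1.
Back-substitute for Bézout coefficients:
  1 = 16 - 5*3
  ... = 366*(1736) + 5525*(-115)
So 366*1736 ≡ 1 (mod 5525), and 1736 mod 5525 = 1736.

1736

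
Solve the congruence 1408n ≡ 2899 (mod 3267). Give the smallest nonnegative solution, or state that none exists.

gcd(3267, 1408) = 11  (3267 = 2×1408 + 451, 1408 = 3×451 + 55, 451 = 8×55 + 11, 55 = 5×11).
11 does not divide 2899, so the congruence has no solution.

no solution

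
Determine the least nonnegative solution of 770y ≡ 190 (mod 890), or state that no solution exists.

gcd(890, 770) = 10  (890 = 1*770 + 120, 770 = 6*120 + 50, 120 = 2*50 + 20, 50 = 2*20 + 10, 20 = 2*10).
10 divides 190, so solutions exist.
Back-substituting, 770*(37) + 890*(-32) = 10.
So 770*(37) ≡ 10 (mod 890); multiply by 19: y ≡ 703 (mod 89).
Smallest nonnegative: y = 703 mod 89 = 80.

80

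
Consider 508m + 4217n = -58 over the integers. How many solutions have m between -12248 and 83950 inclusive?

gcd(4217, 508) = 1  (4217 = 8*508 + 153, 508 = 3*153 + 49, 153 = 3*49 + 6, 49 = 8*6 + 1, 6 = 6*1).
Back-substituting, 508*(689) + 4217*(-83) = 1.
Scale by -58: particular solution (-39962, 4814); reduce m mod 4217: (2208, -266).
General solution: m = 2208 + 4217t, n = -266 - 508t for integer t.
-12248 ≤ 2208 + 4217t ≤ 83950 gives t ∈ [-3, 19], which is 23 values.

23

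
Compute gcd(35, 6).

gcd(35, 6) = 1  (35 = 5*6 + 5, 6 = 1*5 + 1, 5 = 5*1).

1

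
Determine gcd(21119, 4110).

1

gcd(21119, 4110):
  21119 = 5×4110 + 569
  4110 = 7×569 + 127
  569 = 4×127 + 61
  127 = 2×61 + 5
  61 = 12×5 + 1
  5 = 5×1
so gcd(21119, 4110) = 1.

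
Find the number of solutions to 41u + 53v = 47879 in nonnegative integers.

22

gcd(53, 41) = 1.
By Bézout, 41·(22) + 53·(-17) = 1.
One solution: (16, 891).
General: u = 16 + 53t, v = 891 - 41t.
u ≥ 0 ⇒ t ≥ 0; v ≥ 0 ⇒ t ≤ 21. So t ∈ [0, 21]: 22 solutions.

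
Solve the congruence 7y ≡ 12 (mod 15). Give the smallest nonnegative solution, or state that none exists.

gcd(15, 7) = 1.
1 divides 12, so solutions exist.
By Bézout, 7·(-2) + 15·(1) = 1.
So 7·(-2) ≡ 1 (mod 15); multiply by 12: y ≡ -24 (mod 15).
Smallest nonnegative: y = -24 mod 15 = 6.

6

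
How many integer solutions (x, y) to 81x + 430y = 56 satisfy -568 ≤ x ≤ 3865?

gcd(430, 81):
  430 = 5×81 + 25
  81 = 3×25 + 6
  25 = 4×6 + 1
  6 = 6×1
so gcd(430, 81) = 1.
Back-substitute for Bézout coefficients:
  1 = 25 - 4×6
  ... = 81×(-69) + 430×(13)
Scale by 56: particular solution (-3864, 728); reduce x mod 430: (6, -1).
General solution: x = 6 + 430t, y = -1 - 81t for integer t.
-568 ≤ 6 + 430t ≤ 3865 gives t ∈ [-1, 8], which is 10 values.

10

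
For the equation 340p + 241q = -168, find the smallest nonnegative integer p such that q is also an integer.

232

gcd(340, 241) = 1.
1 divides -168, so solutions exist.
By Bézout, 340×(56) + 241×(-79) = 1.
Scale by -168/1 = -168: (p₀, q₀) = (-9408, 13272).
General solution: p = -9408 + 241t, q = 13272 - 340t for integer t.
p ≥ 0: smallest is -9408 mod 241 = 232 (at t = 40), with q = -328.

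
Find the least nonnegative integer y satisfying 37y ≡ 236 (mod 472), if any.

gcd(472, 37) = 1  (472 = 12×37 + 28, 37 = 1×28 + 9, 28 = 3×9 + 1, 9 = 9×1).
1 divides 236, so solutions exist.
Back-substituting, 37×(-51) + 472×(4) = 1.
So 37×(-51) ≡ 1 (mod 472); multiply by 236: y ≡ -12036 (mod 472).
Smallest nonnegative: y = -12036 mod 472 = 236.

236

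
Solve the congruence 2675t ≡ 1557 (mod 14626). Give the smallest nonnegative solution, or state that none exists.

99

gcd(14626, 2675) = 1  (14626 = 5×2675 + 1251, 2675 = 2×1251 + 173, 1251 = 7×173 + 40, 173 = 4×40 + 13, 40 = 3×13 + 1, 13 = 13×1).
1 divides 1557, so solutions exist.
Back-substituting, 2675×(-1099) + 14626×(201) = 1.
So 2675×(-1099) ≡ 1 (mod 14626); multiply by 1557: t ≡ -1711143 (mod 14626).
Smallest nonnegative: t = -1711143 mod 14626 = 99.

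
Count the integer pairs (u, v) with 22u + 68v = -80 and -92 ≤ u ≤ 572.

20

gcd(68, 22) = 2  (68 = 3*22 + 2, 22 = 11*2).
Back-substituting, 22*(-3) + 68*(1) = 2.
Scale by -40: particular solution (120, -40); reduce u mod 34: (18, -7).
General solution: u = 18 + 34t, v = -7 - 11t for integer t.
-92 ≤ 18 + 34t ≤ 572 gives t ∈ [-3, 16], which is 20 values.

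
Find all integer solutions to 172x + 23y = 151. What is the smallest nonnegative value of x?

gcd(172, 23):
  172 = 7×23 + 11
  23 = 2×11 + 1
  11 = 11×1
so gcd(172, 23) = 1.
1 divides 151, so solutions exist.
Back-substitute for Bézout coefficients:
  1 = 23 - 2×11
  ... = 172×(-2) + 23×(15)
Scale by 151/1 = 151: (x₀, y₀) = (-302, 2265).
General solution: x = -302 + 23t, y = 2265 - 172t for integer t.
x ≥ 0: smallest is -302 mod 23 = 20 (at t = 14), with y = -143.

20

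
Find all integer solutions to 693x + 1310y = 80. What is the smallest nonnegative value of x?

gcd(1310, 693):
  1310 = 1×693 + 617
  693 = 1×617 + 76
  617 = 8×76 + 9
  76 = 8×9 + 4
  9 = 2×4 + 1
  4 = 4×1
so gcd(1310, 693) = 1.
1 divides 80, so solutions exist.
Back-substitute for Bézout coefficients:
  1 = 9 - 2×4
  ... = 693×(-293) + 1310×(155)
Scale by 80/1 = 80: (x₀, y₀) = (-23440, 12400).
General solution: x = -23440 + 1310t, y = 12400 - 693t for integer t.
x ≥ 0: smallest is -23440 mod 1310 = 140 (at t = 18), with y = -74.

140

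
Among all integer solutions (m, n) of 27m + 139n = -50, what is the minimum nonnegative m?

gcd(139, 27):
  139 = 5*27 + 4
  27 = 6*4 + 3
  4 = 1*3 + 1
  3 = 3*1
so gcd(139, 27) = 1.
1 divides -50, so solutions exist.
Back-substitute for Bézout coefficients:
  1 = 4 - 1*3
  ... = 27*(-36) + 139*(7)
Scale by -50/1 = -50: (m₀, n₀) = (1800, -350).
General solution: m = 1800 + 139t, n = -350 - 27t for integer t.
m ≥ 0: smallest is 1800 mod 139 = 132 (at t = -12), with n = -26.

132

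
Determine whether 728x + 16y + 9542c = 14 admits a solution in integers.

gcd(728, 16) = 8  (728 = 45*16 + 8, 16 = 2*8).
gcd(8, 9542) = 2.
2 divides 14, so integer solutions exist.

yes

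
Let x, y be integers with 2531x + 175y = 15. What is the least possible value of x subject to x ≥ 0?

gcd(2531, 175):
  2531 = 14·175 + 81
  175 = 2·81 + 13
  81 = 6·13 + 3
  13 = 4·3 + 1
  3 = 3·1
so gcd(2531, 175) = 1.
1 divides 15, so solutions exist.
Back-substitute for Bézout coefficients:
  1 = 13 - 4·3
  ... = 2531·(-54) + 175·(781)
Scale by 15/1 = 15: (x₀, y₀) = (-810, 11715).
General solution: x = -810 + 175t, y = 11715 - 2531t for integer t.
x ≥ 0: smallest is -810 mod 175 = 65 (at t = 5), with y = -940.

65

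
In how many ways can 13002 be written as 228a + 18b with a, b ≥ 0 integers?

19

gcd(228, 18) = 6  (228 = 12×18 + 12, 18 = 1×12 + 6, 12 = 2×6).
Back-substituting, 228×(-1) + 18×(13) = 6.
Scale by 2167: one solution is (-2167, 28171). Reduce a mod 3: (2, 697).
General: a = 2 + 3t, b = 697 - 38t.
a ≥ 0 ⇒ t ≥ 0; b ≥ 0 ⇒ t ≤ 18. So t ∈ [0, 18]: 19 solutions.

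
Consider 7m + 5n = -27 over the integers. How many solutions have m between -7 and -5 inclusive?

1

gcd(7, 5) = 1.
By Bézout, 7×(-2) + 5×(3) = 1.
Particular solution: (4, -11).
General solution: m = 4 + 5t, n = -11 - 7t for integer t.
-7 ≤ 4 + 5t ≤ -5 gives t ∈ [-2, -2], which is 1 value.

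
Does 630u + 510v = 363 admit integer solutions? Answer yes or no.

gcd(630, 510):
  630 = 1*510 + 120
  510 = 4*120 + 30
  120 = 4*30
so gcd(630, 510) = 30.
30 does not divide 363 (remainder 3), so no integer solutions.

no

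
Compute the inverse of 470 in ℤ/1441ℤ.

gcd(1441, 470):
  1441 = 3·470 + 31
  470 = 15·31 + 5
  31 = 6·5 + 1
  5 = 5·1
so gcd(1441, 470) = 1.
Back-substitute for Bézout coefficients:
  1 = 31 - 6·5
  ... = 470·(-279) + 1441·(91)
So 470·-279 ≡ 1 (mod 1441), and -279 mod 1441 = 1162.

1162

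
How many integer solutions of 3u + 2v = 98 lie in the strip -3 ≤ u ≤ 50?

27

gcd(3, 2) = 1  (3 = 1*2 + 1, 2 = 2*1).
Back-substituting, 3*(1) + 2*(-1) = 1.
Scale by 98: particular solution (98, -98); reduce u mod 2: (0, 49).
General solution: u = 0 + 2t, v = 49 - 3t for integer t.
-3 ≤ 0 + 2t ≤ 50 gives t ∈ [-1, 25], which is 27 values.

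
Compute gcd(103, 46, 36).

1

gcd(103, 46) = 1  (103 = 2*46 + 11, 46 = 4*11 + 2, 11 = 5*2 + 1, 2 = 2*1).
gcd(1, 36) = 1.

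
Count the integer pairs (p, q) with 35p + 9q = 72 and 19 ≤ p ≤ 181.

18

gcd(35, 9):
  35 = 3·9 + 8
  9 = 1·8 + 1
  8 = 8·1
so gcd(35, 9) = 1.
Back-substitute for Bézout coefficients:
  1 = 9 - 1·8
  ... = 35·(-1) + 9·(4)
Scale by 72: particular solution (-72, 288); reduce p mod 9: (0, 8).
General solution: p = 0 + 9t, q = 8 - 35t for integer t.
19 ≤ 0 + 9t ≤ 181 gives t ∈ [3, 20], which is 18 values.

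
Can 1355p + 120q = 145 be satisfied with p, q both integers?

gcd(1355, 120):
  1355 = 11·120 + 35
  120 = 3·35 + 15
  35 = 2·15 + 5
  15 = 3·5
so gcd(1355, 120) = 5.
5 divides 145, so integer solutions exist.

yes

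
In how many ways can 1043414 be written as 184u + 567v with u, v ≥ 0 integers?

gcd(567, 184):
  567 = 3·184 + 15
  184 = 12·15 + 4
  15 = 3·4 + 3
  4 = 1·3 + 1
  3 = 3·1
so gcd(567, 184) = 1.
Back-substitute for Bézout coefficients:
  1 = 4 - 1·3
  ... = 184·(151) + 567·(-49)
Scale by 1043414: one solution is (157555514, -51127286). Reduce u mod 567: (389, 1714).
General: u = 389 + 567t, v = 1714 - 184t.
u ≥ 0 ⇒ t ≥ 0; v ≥ 0 ⇒ t ≤ 9. So t ∈ [0, 9]: 10 solutions.

10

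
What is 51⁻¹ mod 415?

gcd(415, 51):
  415 = 8*51 + 7
  51 = 7*7 + 2
  7 = 3*2 + 1
  2 = 2*1
so gcd(415, 51) = 1.
Back-substitute for Bézout coefficients:
  1 = 7 - 3*2
  ... = 51*(-179) + 415*(22)
So 51*-179 ≡ 1 (mod 415), and -179 mod 415 = 236.

236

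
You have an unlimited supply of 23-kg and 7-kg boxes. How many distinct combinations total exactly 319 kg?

Need nonnegative integers with 23j + 7k = 319.
gcd(23, 7) = 1, and 23·(-3) + 7·(10) = 1.
So (j₀, k₀) = (-957, 3190); general j = -957 + 7t, k = 3190 - 23t.
j ≥ 0 ⇒ t ≥ 137; k ≥ 0 ⇒ t ≤ 138. That's 2 values of t.

2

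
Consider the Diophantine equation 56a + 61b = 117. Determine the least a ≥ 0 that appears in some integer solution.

gcd(61, 56) = 1.
1 divides 117, so solutions exist.
By Bézout, 56·(12) + 61·(-11) = 1.
Scale by 117/1 = 117: (a₀, b₀) = (1404, -1287).
General solution: a = 1404 + 61t, b = -1287 - 56t for integer t.
a ≥ 0: smallest is 1404 mod 61 = 1 (at t = -23), with b = 1.

1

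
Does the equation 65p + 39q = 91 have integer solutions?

yes

gcd(65, 39) = 13  (65 = 1*39 + 26, 39 = 1*26 + 13, 26 = 2*13).
13 divides 91, so integer solutions exist.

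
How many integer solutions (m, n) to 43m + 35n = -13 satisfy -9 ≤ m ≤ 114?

4

gcd(43, 35):
  43 = 1×35 + 8
  35 = 4×8 + 3
  8 = 2×3 + 2
  3 = 1×2 + 1
  2 = 2×1
so gcd(43, 35) = 1.
Back-substitute for Bézout coefficients:
  1 = 3 - 1×2
  ... = 43×(-13) + 35×(16)
Scale by -13: particular solution (169, -208); reduce m mod 35: (29, -36).
General solution: m = 29 + 35t, n = -36 - 43t for integer t.
-9 ≤ 29 + 35t ≤ 114 gives t ∈ [-1, 2], which is 4 values.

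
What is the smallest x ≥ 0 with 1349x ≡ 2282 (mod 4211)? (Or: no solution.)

2680

gcd(4211, 1349) = 1.
1 divides 2282, so solutions exist.
By Bézout, 1349·(-796) + 4211·(255) = 1.
So 1349·(-796) ≡ 1 (mod 4211); multiply by 2282: x ≡ -1816472 (mod 4211).
Smallest nonnegative: x = -1816472 mod 4211 = 2680.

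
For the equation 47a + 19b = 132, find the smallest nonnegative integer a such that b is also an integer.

2

gcd(47, 19) = 1  (47 = 2·19 + 9, 19 = 2·9 + 1, 9 = 9·1).
1 divides 132, so solutions exist.
Back-substituting, 47·(-2) + 19·(5) = 1.
Scale by 132/1 = 132: (a₀, b₀) = (-264, 660).
General solution: a = -264 + 19t, b = 660 - 47t for integer t.
a ≥ 0: smallest is -264 mod 19 = 2 (at t = 14), with b = 2.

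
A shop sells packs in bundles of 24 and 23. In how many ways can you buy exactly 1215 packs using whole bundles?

Need nonnegative integers with 24j + 23k = 1215.
gcd(24, 23) = 1, and 24·(1) + 23·(-1) = 1.
So (j₀, k₀) = (1215, -1215); general j = 1215 + 23t, k = -1215 - 24t.
j ≥ 0 ⇒ t ≥ -52; k ≥ 0 ⇒ t ≤ -51. That's 2 values of t.

2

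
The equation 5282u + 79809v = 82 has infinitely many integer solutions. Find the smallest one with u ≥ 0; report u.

gcd(79809, 5282) = 1.
1 divides 82, so solutions exist.
By Bézout, 5282·(-14611) + 79809·(967) = 1.
Scale by 82/1 = 82: (u₀, v₀) = (-1198102, 79294).
General solution: u = -1198102 + 79809t, v = 79294 - 5282t for integer t.
u ≥ 0: smallest is -1198102 mod 79809 = 78842 (at t = 16), with v = -5218.

78842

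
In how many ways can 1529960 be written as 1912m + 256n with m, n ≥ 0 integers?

gcd(1912, 256) = 8  (1912 = 7×256 + 120, 256 = 2×120 + 16, 120 = 7×16 + 8, 16 = 2×8).
Back-substituting, 1912×(15) + 256×(-112) = 8.
Scale by 191245: one solution is (2868675, -21419440). Reduce m mod 32: (3, 5954).
General: m = 3 + 32t, n = 5954 - 239t.
m ≥ 0 ⇒ t ≥ 0; n ≥ 0 ⇒ t ≤ 24. So t ∈ [0, 24]: 25 solutions.

25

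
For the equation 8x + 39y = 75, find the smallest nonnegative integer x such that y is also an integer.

gcd(39, 8):
  39 = 4*8 + 7
  8 = 1*7 + 1
  7 = 7*1
so gcd(39, 8) = 1.
1 divides 75, so solutions exist.
Back-substitute for Bézout coefficients:
  1 = 8 - 1*7
  ... = 8*(5) + 39*(-1)
Scale by 75/1 = 75: (x₀, y₀) = (375, -75).
General solution: x = 375 + 39t, y = -75 - 8t for integer t.
x ≥ 0: smallest is 375 mod 39 = 24 (at t = -9), with y = -3.

24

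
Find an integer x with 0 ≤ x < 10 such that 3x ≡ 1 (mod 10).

gcd(10, 3) = 1  (10 = 3×3 + 1, 3 = 3×1).
Back-substituting, 3×(-3) + 10×(1) = 1.
So 3×-3 ≡ 1 (mod 10), and -3 mod 10 = 7.

7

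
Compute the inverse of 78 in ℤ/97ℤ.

gcd(97, 78) = 1.
By Bézout, 78*(-46) + 97*(37) = 1.
So 78*-46 ≡ 1 (mod 97), and -46 mod 97 = 51.

51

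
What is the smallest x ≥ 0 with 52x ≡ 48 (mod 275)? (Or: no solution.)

gcd(275, 52) = 1  (275 = 5*52 + 15, 52 = 3*15 + 7, 15 = 2*7 + 1, 7 = 7*1).
1 divides 48, so solutions exist.
Back-substituting, 52*(-37) + 275*(7) = 1.
So 52*(-37) ≡ 1 (mod 275); multiply by 48: x ≡ -1776 (mod 275).
Smallest nonnegative: x = -1776 mod 275 = 149.

149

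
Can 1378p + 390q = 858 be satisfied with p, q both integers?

yes

gcd(1378, 390) = 26.
26 divides 858, so integer solutions exist.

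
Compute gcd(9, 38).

gcd(38, 9) = 1  (38 = 4×9 + 2, 9 = 4×2 + 1, 2 = 2×1).

1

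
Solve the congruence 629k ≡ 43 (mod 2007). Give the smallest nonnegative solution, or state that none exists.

gcd(2007, 629) = 1  (2007 = 3·629 + 120, 629 = 5·120 + 29, 120 = 4·29 + 4, 29 = 7·4 + 1, 4 = 4·1).
1 divides 43, so solutions exist.
Back-substituting, 629·(485) + 2007·(-152) = 1.
So 629·(485) ≡ 1 (mod 2007); multiply by 43: k ≡ 20855 (mod 2007).
Smallest nonnegative: k = 20855 mod 2007 = 785.

785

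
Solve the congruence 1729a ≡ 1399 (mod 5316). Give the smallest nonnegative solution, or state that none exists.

3223

gcd(5316, 1729) = 1.
1 divides 1399, so solutions exist.
By Bézout, 1729×(-2555) + 5316×(831) = 1.
So 1729×(-2555) ≡ 1 (mod 5316); multiply by 1399: a ≡ -3574445 (mod 5316).
Smallest nonnegative: a = -3574445 mod 5316 = 3223.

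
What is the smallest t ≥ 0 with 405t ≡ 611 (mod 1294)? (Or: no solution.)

gcd(1294, 405) = 1.
1 divides 611, so solutions exist.
By Bézout, 405×(131) + 1294×(-41) = 1.
So 405×(131) ≡ 1 (mod 1294); multiply by 611: t ≡ 80041 (mod 1294).
Smallest nonnegative: t = 80041 mod 1294 = 1107.

1107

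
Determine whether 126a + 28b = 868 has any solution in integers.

yes

gcd(126, 28):
  126 = 4×28 + 14
  28 = 2×14
so gcd(126, 28) = 14.
14 divides 868, so integer solutions exist.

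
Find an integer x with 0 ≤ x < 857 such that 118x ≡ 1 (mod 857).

gcd(857, 118) = 1.
By Bézout, 118*(138) + 857*(-19) = 1.
So 118*138 ≡ 1 (mod 857), and 138 mod 857 = 138.

138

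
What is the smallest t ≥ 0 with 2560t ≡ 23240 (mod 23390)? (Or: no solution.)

gcd(23390, 2560):
  23390 = 9·2560 + 350
  2560 = 7·350 + 110
  350 = 3·110 + 20
  110 = 5·20 + 10
  20 = 2·10
so gcd(23390, 2560) = 10.
10 divides 23240, so solutions exist.
Back-substitute for Bézout coefficients:
  10 = 110 - 5·20
  ... = 2560·(1069) + 23390·(-117)
So 2560·(1069) ≡ 10 (mod 23390); multiply by 2324: t ≡ 2484356 (mod 2339).
Smallest nonnegative: t = 2484356 mod 2339 = 338.

338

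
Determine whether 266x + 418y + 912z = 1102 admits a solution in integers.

yes

gcd(418, 266) = 38  (418 = 1·266 + 152, 266 = 1·152 + 114, 152 = 1·114 + 38, 114 = 3·38).
gcd(38, 912) = 38.
38 divides 1102, so integer solutions exist.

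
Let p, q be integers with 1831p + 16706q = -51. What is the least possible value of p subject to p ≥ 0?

3093

gcd(16706, 1831) = 1  (16706 = 9×1831 + 227, 1831 = 8×227 + 15, 227 = 15×15 + 2, 15 = 7×2 + 1, 2 = 2×1).
1 divides -51, so solutions exist.
Back-substituting, 1831×(7801) + 16706×(-855) = 1.
Scale by -51/1 = -51: (p₀, q₀) = (-397851, 43605).
General solution: p = -397851 + 16706t, q = 43605 - 1831t for integer t.
p ≥ 0: smallest is -397851 mod 16706 = 3093 (at t = 24), with q = -339.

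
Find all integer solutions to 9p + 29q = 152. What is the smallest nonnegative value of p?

4

gcd(29, 9) = 1  (29 = 3·9 + 2, 9 = 4·2 + 1, 2 = 2·1).
1 divides 152, so solutions exist.
Back-substituting, 9·(13) + 29·(-4) = 1.
Scale by 152/1 = 152: (p₀, q₀) = (1976, -608).
General solution: p = 1976 + 29t, q = -608 - 9t for integer t.
p ≥ 0: smallest is 1976 mod 29 = 4 (at t = -68), with q = 4.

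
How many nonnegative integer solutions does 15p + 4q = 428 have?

gcd(15, 4):
  15 = 3×4 + 3
  4 = 1×3 + 1
  3 = 3×1
so gcd(15, 4) = 1.
Back-substitute for Bézout coefficients:
  1 = 4 - 1×3
  ... = 15×(-1) + 4×(4)
Scale by 428: one solution is (-428, 1712). Reduce p mod 4: (0, 107).
General: p = 0 + 4t, q = 107 - 15t.
p ≥ 0 ⇒ t ≥ 0; q ≥ 0 ⇒ t ≤ 7. So t ∈ [0, 7]: 8 solutions.

8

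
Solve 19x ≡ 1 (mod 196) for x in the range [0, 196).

gcd(196, 19) = 1.
By Bézout, 19*(31) + 196*(-3) = 1.
So 19*31 ≡ 1 (mod 196), and 31 mod 196 = 31.

31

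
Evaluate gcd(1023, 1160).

gcd(1160, 1023) = 1  (1160 = 1*1023 + 137, 1023 = 7*137 + 64, 137 = 2*64 + 9, 64 = 7*9 + 1, 9 = 9*1).

1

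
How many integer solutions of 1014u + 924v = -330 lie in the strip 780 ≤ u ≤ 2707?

12

gcd(1014, 924) = 6  (1014 = 1*924 + 90, 924 = 10*90 + 24, 90 = 3*24 + 18, 24 = 1*18 + 6, 18 = 3*6).
Back-substituting, 1014*(-41) + 924*(45) = 6.
Scale by -55: particular solution (2255, -2475); reduce u mod 154: (99, -109).
General solution: u = 99 + 154t, v = -109 - 169t for integer t.
780 ≤ 99 + 154t ≤ 2707 gives t ∈ [5, 16], which is 12 values.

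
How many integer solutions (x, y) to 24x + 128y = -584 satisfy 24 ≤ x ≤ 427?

gcd(128, 24) = 8  (128 = 5×24 + 8, 24 = 3×8).
Back-substituting, 24×(-5) + 128×(1) = 8.
Scale by -73: particular solution (365, -73); reduce x mod 16: (13, -7).
General solution: x = 13 + 16t, y = -7 - 3t for integer t.
24 ≤ 13 + 16t ≤ 427 gives t ∈ [1, 25], which is 25 values.

25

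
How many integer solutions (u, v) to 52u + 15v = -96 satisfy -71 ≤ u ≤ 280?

23

gcd(52, 15) = 1  (52 = 3·15 + 7, 15 = 2·7 + 1, 7 = 7·1).
Back-substituting, 52·(-2) + 15·(7) = 1.
Scale by -96: particular solution (192, -672); reduce u mod 15: (12, -48).
General solution: u = 12 + 15t, v = -48 - 52t for integer t.
-71 ≤ 12 + 15t ≤ 280 gives t ∈ [-5, 17], which is 23 values.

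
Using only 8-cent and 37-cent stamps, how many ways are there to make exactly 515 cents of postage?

1

Need nonnegative integers with 8j + 37k = 515.
gcd(8, 37) = 1, and 8·(14) + 37·(-3) = 1.
So (j₀, k₀) = (7210, -1545); general j = 7210 + 37t, k = -1545 - 8t.
j ≥ 0 ⇒ t ≥ -194; k ≥ 0 ⇒ t ≤ -194. That's 1 value of t.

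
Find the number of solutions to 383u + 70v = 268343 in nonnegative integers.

gcd(383, 70):
  383 = 5·70 + 33
  70 = 2·33 + 4
  33 = 8·4 + 1
  4 = 4·1
so gcd(383, 70) = 1.
Back-substitute for Bézout coefficients:
  1 = 33 - 8·4
  ... = 383·(17) + 70·(-93)
Scale by 268343: one solution is (4561831, -24955899). Reduce u mod 70: (1, 3828).
General: u = 1 + 70t, v = 3828 - 383t.
u ≥ 0 ⇒ t ≥ 0; v ≥ 0 ⇒ t ≤ 9. So t ∈ [0, 9]: 10 solutions.

10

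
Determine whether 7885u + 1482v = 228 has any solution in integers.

yes

gcd(7885, 1482) = 19.
19 divides 228, so integer solutions exist.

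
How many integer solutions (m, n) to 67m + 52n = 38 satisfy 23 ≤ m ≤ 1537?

29

gcd(67, 52) = 1.
By Bézout, 67·(7) + 52·(-9) = 1.
Particular solution: (6, -7).
General solution: m = 6 + 52t, n = -7 - 67t for integer t.
23 ≤ 6 + 52t ≤ 1537 gives t ∈ [1, 29], which is 29 values.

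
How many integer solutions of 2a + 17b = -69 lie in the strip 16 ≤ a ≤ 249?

14

gcd(17, 2) = 1.
By Bézout, 2·(-8) + 17·(1) = 1.
Particular solution: (8, -5).
General solution: a = 8 + 17t, b = -5 - 2t for integer t.
16 ≤ 8 + 17t ≤ 249 gives t ∈ [1, 14], which is 14 values.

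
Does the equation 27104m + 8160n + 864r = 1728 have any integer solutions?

gcd(27104, 8160) = 32.
gcd(32, 864) = 32.
32 divides 1728, so integer solutions exist.

yes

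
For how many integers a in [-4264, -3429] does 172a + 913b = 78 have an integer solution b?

gcd(913, 172) = 1.
By Bézout, 172*(-69) + 913*(13) = 1.
Particular solution: (96, -18).
General solution: a = 96 + 913t, b = -18 - 172t for integer t.
-4264 ≤ 96 + 913t ≤ -3429 gives t ∈ [-4, -4], which is 1 value.

1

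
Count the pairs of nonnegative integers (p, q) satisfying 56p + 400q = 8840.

gcd(400, 56) = 8  (400 = 7×56 + 8, 56 = 7×8).
Back-substituting, 56×(-7) + 400×(1) = 8.
Scale by 1105: one solution is (-7735, 1105). Reduce p mod 50: (15, 20).
General: p = 15 + 50t, q = 20 - 7t.
p ≥ 0 ⇒ t ≥ 0; q ≥ 0 ⇒ t ≤ 2. So t ∈ [0, 2]: 3 solutions.

3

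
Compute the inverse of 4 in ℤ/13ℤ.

gcd(13, 4) = 1  (13 = 3×4 + 1, 4 = 4×1).
Back-substituting, 4×(-3) + 13×(1) = 1.
So 4×-3 ≡ 1 (mod 13), and -3 mod 13 = 10.

10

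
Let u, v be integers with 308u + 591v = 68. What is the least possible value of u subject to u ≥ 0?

gcd(591, 308):
  591 = 1×308 + 283
  308 = 1×283 + 25
  283 = 11×25 + 8
  25 = 3×8 + 1
  8 = 8×1
so gcd(591, 308) = 1.
1 divides 68, so solutions exist.
Back-substitute for Bézout coefficients:
  1 = 25 - 3×8
  ... = 308×(71) + 591×(-37)
Scale by 68/1 = 68: (u₀, v₀) = (4828, -2516).
General solution: u = 4828 + 591t, v = -2516 - 308t for integer t.
u ≥ 0: smallest is 4828 mod 591 = 100 (at t = -8), with v = -52.

100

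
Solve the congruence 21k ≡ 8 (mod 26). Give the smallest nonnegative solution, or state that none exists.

14

gcd(26, 21) = 1  (26 = 1·21 + 5, 21 = 4·5 + 1, 5 = 5·1).
1 divides 8, so solutions exist.
Back-substituting, 21·(5) + 26·(-4) = 1.
So 21·(5) ≡ 1 (mod 26); multiply by 8: k ≡ 40 (mod 26).
Smallest nonnegative: k = 40 mod 26 = 14.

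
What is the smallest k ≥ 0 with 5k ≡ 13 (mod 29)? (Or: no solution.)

20

gcd(29, 5):
  29 = 5*5 + 4
  5 = 1*4 + 1
  4 = 4*1
so gcd(29, 5) = 1.
1 divides 13, so solutions exist.
Back-substitute for Bézout coefficients:
  1 = 5 - 1*4
  ... = 5*(6) + 29*(-1)
So 5*(6) ≡ 1 (mod 29); multiply by 13: k ≡ 78 (mod 29).
Smallest nonnegative: k = 78 mod 29 = 20.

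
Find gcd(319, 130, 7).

1

gcd(319, 130) = 1.
gcd(1, 7) = 1.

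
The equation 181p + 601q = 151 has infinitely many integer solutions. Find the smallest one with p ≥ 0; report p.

44

gcd(601, 181) = 1.
1 divides 151, so solutions exist.
By Bézout, 181*(259) + 601*(-78) = 1.
Scale by 151/1 = 151: (p₀, q₀) = (39109, -11778).
General solution: p = 39109 + 601t, q = -11778 - 181t for integer t.
p ≥ 0: smallest is 39109 mod 601 = 44 (at t = -65), with q = -13.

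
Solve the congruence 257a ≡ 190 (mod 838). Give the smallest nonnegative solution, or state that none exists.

4

gcd(838, 257) = 1  (838 = 3*257 + 67, 257 = 3*67 + 56, 67 = 1*56 + 11, 56 = 5*11 + 1, 11 = 11*1).
1 divides 190, so solutions exist.
Back-substituting, 257*(75) + 838*(-23) = 1.
So 257*(75) ≡ 1 (mod 838); multiply by 190: a ≡ 14250 (mod 838).
Smallest nonnegative: a = 14250 mod 838 = 4.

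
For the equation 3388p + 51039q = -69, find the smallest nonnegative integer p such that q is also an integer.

18183

gcd(51039, 3388) = 1  (51039 = 15·3388 + 219, 3388 = 15·219 + 103, 219 = 2·103 + 13, 103 = 7·13 + 12, 13 = 1·12 + 1, 12 = 12·1).
1 divides -69, so solutions exist.
Back-substituting, 3388·(-3962) + 51039·(263) = 1.
Scale by -69/1 = -69: (p₀, q₀) = (273378, -18147).
General solution: p = 273378 + 51039t, q = -18147 - 3388t for integer t.
p ≥ 0: smallest is 273378 mod 51039 = 18183 (at t = -5), with q = -1207.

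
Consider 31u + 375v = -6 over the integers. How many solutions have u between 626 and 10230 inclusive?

gcd(375, 31):
  375 = 12×31 + 3
  31 = 10×3 + 1
  3 = 3×1
so gcd(375, 31) = 1.
Back-substitute for Bézout coefficients:
  1 = 31 - 10×3
  ... = 31×(121) + 375×(-10)
Scale by -6: particular solution (-726, 60); reduce u mod 375: (24, -2).
General solution: u = 24 + 375t, v = -2 - 31t for integer t.
626 ≤ 24 + 375t ≤ 10230 gives t ∈ [2, 27], which is 26 values.

26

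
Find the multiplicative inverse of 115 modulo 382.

289

gcd(382, 115) = 1.
By Bézout, 115×(-93) + 382×(28) = 1.
So 115×-93 ≡ 1 (mod 382), and -93 mod 382 = 289.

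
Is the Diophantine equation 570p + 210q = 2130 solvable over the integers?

gcd(570, 210) = 30  (570 = 2·210 + 150, 210 = 1·150 + 60, 150 = 2·60 + 30, 60 = 2·30).
30 divides 2130, so integer solutions exist.

yes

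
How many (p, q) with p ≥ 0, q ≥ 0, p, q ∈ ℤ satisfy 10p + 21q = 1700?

gcd(21, 10) = 1.
By Bézout, 10*(-2) + 21*(1) = 1.
One solution: (2, 80).
General: p = 2 + 21t, q = 80 - 10t.
p ≥ 0 ⇒ t ≥ 0; q ≥ 0 ⇒ t ≤ 8. So t ∈ [0, 8]: 9 solutions.

9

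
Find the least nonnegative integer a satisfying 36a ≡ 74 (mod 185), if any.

74

gcd(185, 36) = 1  (185 = 5×36 + 5, 36 = 7×5 + 1, 5 = 5×1).
1 divides 74, so solutions exist.
Back-substituting, 36×(36) + 185×(-7) = 1.
So 36×(36) ≡ 1 (mod 185); multiply by 74: a ≡ 2664 (mod 185).
Smallest nonnegative: a = 2664 mod 185 = 74.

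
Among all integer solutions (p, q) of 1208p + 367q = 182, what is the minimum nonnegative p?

gcd(1208, 367) = 1.
1 divides 182, so solutions exist.
By Bézout, 1208*(-24) + 367*(79) = 1.
Scale by 182/1 = 182: (p₀, q₀) = (-4368, 14378).
General solution: p = -4368 + 367t, q = 14378 - 1208t for integer t.
p ≥ 0: smallest is -4368 mod 367 = 36 (at t = 12), with q = -118.

36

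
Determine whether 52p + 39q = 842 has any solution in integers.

gcd(52, 39) = 13  (52 = 1·39 + 13, 39 = 3·13).
13 does not divide 842 (remainder 10), so no integer solutions.

no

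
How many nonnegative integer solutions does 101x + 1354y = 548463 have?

gcd(1354, 101) = 1.
By Bézout, 101×(429) + 1354×(-32) = 1.
One solution: (631, 358).
General: x = 631 + 1354t, y = 358 - 101t.
x ≥ 0 ⇒ t ≥ 0; y ≥ 0 ⇒ t ≤ 3. So t ∈ [0, 3]: 4 solutions.

4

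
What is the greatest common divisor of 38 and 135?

gcd(135, 38) = 1  (135 = 3×38 + 21, 38 = 1×21 + 17, 21 = 1×17 + 4, 17 = 4×4 + 1, 4 = 4×1).

1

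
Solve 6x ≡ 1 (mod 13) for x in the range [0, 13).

11

gcd(13, 6) = 1.
By Bézout, 6·(-2) + 13·(1) = 1.
So 6·-2 ≡ 1 (mod 13), and -2 mod 13 = 11.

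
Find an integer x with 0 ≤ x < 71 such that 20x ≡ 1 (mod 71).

gcd(71, 20):
  71 = 3*20 + 11
  20 = 1*11 + 9
  11 = 1*9 + 2
  9 = 4*2 + 1
  2 = 2*1
so gcd(71, 20) = 1.
Back-substitute for Bézout coefficients:
  1 = 9 - 4*2
  ... = 20*(32) + 71*(-9)
So 20*32 ≡ 1 (mod 71), and 32 mod 71 = 32.

32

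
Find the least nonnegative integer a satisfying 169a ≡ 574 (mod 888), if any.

gcd(888, 169):
  888 = 5·169 + 43
  169 = 3·43 + 40
  43 = 1·40 + 3
  40 = 13·3 + 1
  3 = 3·1
so gcd(888, 169) = 1.
1 divides 574, so solutions exist.
Back-substitute for Bézout coefficients:
  1 = 40 - 13·3
  ... = 169·(289) + 888·(-55)
So 169·(289) ≡ 1 (mod 888); multiply by 574: a ≡ 165886 (mod 888).
Smallest nonnegative: a = 165886 mod 888 = 718.

718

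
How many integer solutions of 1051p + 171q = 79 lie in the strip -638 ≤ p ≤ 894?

9

gcd(1051, 171) = 1  (1051 = 6·171 + 25, 171 = 6·25 + 21, 25 = 1·21 + 4, 21 = 5·4 + 1, 4 = 4·1).
Back-substituting, 1051·(-41) + 171·(252) = 1.
Scale by 79: particular solution (-3239, 19908); reduce p mod 171: (10, -61).
General solution: p = 10 + 171t, q = -61 - 1051t for integer t.
-638 ≤ 10 + 171t ≤ 894 gives t ∈ [-3, 5], which is 9 values.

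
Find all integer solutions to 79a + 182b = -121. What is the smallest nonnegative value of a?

139

gcd(182, 79) = 1.
1 divides -121, so solutions exist.
By Bézout, 79×(53) + 182×(-23) = 1.
Scale by -121/1 = -121: (a₀, b₀) = (-6413, 2783).
General solution: a = -6413 + 182t, b = 2783 - 79t for integer t.
a ≥ 0: smallest is -6413 mod 182 = 139 (at t = 36), with b = -61.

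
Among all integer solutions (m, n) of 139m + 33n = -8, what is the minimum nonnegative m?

13

gcd(139, 33):
  139 = 4*33 + 7
  33 = 4*7 + 5
  7 = 1*5 + 2
  5 = 2*2 + 1
  2 = 2*1
so gcd(139, 33) = 1.
1 divides -8, so solutions exist.
Back-substitute for Bézout coefficients:
  1 = 5 - 2*2
  ... = 139*(-14) + 33*(59)
Scale by -8/1 = -8: (m₀, n₀) = (112, -472).
General solution: m = 112 + 33t, n = -472 - 139t for integer t.
m ≥ 0: smallest is 112 mod 33 = 13 (at t = -3), with n = -55.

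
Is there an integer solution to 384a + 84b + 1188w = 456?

gcd(384, 84) = 12  (384 = 4×84 + 48, 84 = 1×48 + 36, 48 = 1×36 + 12, 36 = 3×12).
gcd(12, 1188) = 12.
12 divides 456, so integer solutions exist.

yes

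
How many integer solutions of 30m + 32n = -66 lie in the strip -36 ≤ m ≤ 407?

28

gcd(32, 30) = 2.
By Bézout, 30*(-1) + 32*(1) = 2.
Particular solution: (1, -3).
General solution: m = 1 + 16t, n = -3 - 15t for integer t.
-36 ≤ 1 + 16t ≤ 407 gives t ∈ [-2, 25], which is 28 values.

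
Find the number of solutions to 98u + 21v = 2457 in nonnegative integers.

gcd(98, 21):
  98 = 4×21 + 14
  21 = 1×14 + 7
  14 = 2×7
so gcd(98, 21) = 7.
Back-substitute for Bézout coefficients:
  7 = 21 - 1×14
  ... = 98×(-1) + 21×(5)
Scale by 351: one solution is (-351, 1755). Reduce u mod 3: (0, 117).
General: u = 0 + 3t, v = 117 - 14t.
u ≥ 0 ⇒ t ≥ 0; v ≥ 0 ⇒ t ≤ 8. So t ∈ [0, 8]: 9 solutions.

9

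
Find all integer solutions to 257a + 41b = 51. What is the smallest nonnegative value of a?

gcd(257, 41):
  257 = 6*41 + 11
  41 = 3*11 + 8
  11 = 1*8 + 3
  8 = 2*3 + 2
  3 = 1*2 + 1
  2 = 2*1
so gcd(257, 41) = 1.
1 divides 51, so solutions exist.
Back-substitute for Bézout coefficients:
  1 = 3 - 1*2
  ... = 257*(15) + 41*(-94)
Scale by 51/1 = 51: (a₀, b₀) = (765, -4794).
General solution: a = 765 + 41t, b = -4794 - 257t for integer t.
a ≥ 0: smallest is 765 mod 41 = 27 (at t = -18), with b = -168.

27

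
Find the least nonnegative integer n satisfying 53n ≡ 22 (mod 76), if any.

gcd(76, 53) = 1.
1 divides 22, so solutions exist.
By Bézout, 53·(33) + 76·(-23) = 1.
So 53·(33) ≡ 1 (mod 76); multiply by 22: n ≡ 726 (mod 76).
Smallest nonnegative: n = 726 mod 76 = 42.

42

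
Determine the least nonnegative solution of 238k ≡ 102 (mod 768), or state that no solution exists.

165

gcd(768, 238) = 2  (768 = 3×238 + 54, 238 = 4×54 + 22, 54 = 2×22 + 10, 22 = 2×10 + 2, 10 = 5×2).
2 divides 102, so solutions exist.
Back-substituting, 238×(71) + 768×(-22) = 2.
So 238×(71) ≡ 2 (mod 768); multiply by 51: k ≡ 3621 (mod 384).
Smallest nonnegative: k = 3621 mod 384 = 165.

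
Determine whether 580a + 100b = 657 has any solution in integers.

gcd(580, 100) = 20  (580 = 5·100 + 80, 100 = 1·80 + 20, 80 = 4·20).
20 does not divide 657 (remainder 17), so no integer solutions.

no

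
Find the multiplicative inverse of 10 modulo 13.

4

gcd(13, 10) = 1.
By Bézout, 10*(4) + 13*(-3) = 1.
So 10*4 ≡ 1 (mod 13), and 4 mod 13 = 4.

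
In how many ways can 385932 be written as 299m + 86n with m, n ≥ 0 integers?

gcd(299, 86):
  299 = 3·86 + 41
  86 = 2·41 + 4
  41 = 10·4 + 1
  4 = 4·1
so gcd(299, 86) = 1.
Back-substitute for Bézout coefficients:
  1 = 41 - 10·4
  ... = 299·(21) + 86·(-73)
Scale by 385932: one solution is (8104572, -28173036). Reduce m mod 86: (18, 4425).
General: m = 18 + 86t, n = 4425 - 299t.
m ≥ 0 ⇒ t ≥ 0; n ≥ 0 ⇒ t ≤ 14. So t ∈ [0, 14]: 15 solutions.

15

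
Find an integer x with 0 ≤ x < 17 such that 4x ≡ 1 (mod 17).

13

gcd(17, 4) = 1.
By Bézout, 4*(-4) + 17*(1) = 1.
So 4*-4 ≡ 1 (mod 17), and -4 mod 17 = 13.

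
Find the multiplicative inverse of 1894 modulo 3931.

2584

gcd(3931, 1894) = 1  (3931 = 2×1894 + 143, 1894 = 13×143 + 35, 143 = 4×35 + 3, 35 = 11×3 + 2, 3 = 1×2 + 1, 2 = 2×1).
Back-substituting, 1894×(-1347) + 3931×(649) = 1.
So 1894×-1347 ≡ 1 (mod 3931), and -1347 mod 3931 = 2584.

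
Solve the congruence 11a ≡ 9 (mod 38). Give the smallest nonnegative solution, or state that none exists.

gcd(38, 11):
  38 = 3×11 + 5
  11 = 2×5 + 1
  5 = 5×1
so gcd(38, 11) = 1.
1 divides 9, so solutions exist.
Back-substitute for Bézout coefficients:
  1 = 11 - 2×5
  ... = 11×(7) + 38×(-2)
So 11×(7) ≡ 1 (mod 38); multiply by 9: a ≡ 63 (mod 38).
Smallest nonnegative: a = 63 mod 38 = 25.

25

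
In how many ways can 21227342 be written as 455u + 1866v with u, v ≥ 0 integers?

gcd(1866, 455):
  1866 = 4*455 + 46
  455 = 9*46 + 41
  46 = 1*41 + 5
  41 = 8*5 + 1
  5 = 5*1
so gcd(1866, 455) = 1.
Back-substitute for Bézout coefficients:
  1 = 41 - 8*5
  ... = 455*(365) + 1866*(-89)
Scale by 21227342: one solution is (7747979830, -1889233438). Reduce u mod 1866: (754, 11192).
General: u = 754 + 1866t, v = 11192 - 455t.
u ≥ 0 ⇒ t ≥ 0; v ≥ 0 ⇒ t ≤ 24. So t ∈ [0, 24]: 25 solutions.

25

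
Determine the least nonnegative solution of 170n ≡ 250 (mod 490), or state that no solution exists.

13

gcd(490, 170) = 10.
10 divides 250, so solutions exist.
By Bézout, 170*(-23) + 490*(8) = 10.
So 170*(-23) ≡ 10 (mod 490); multiply by 25: n ≡ -575 (mod 49).
Smallest nonnegative: n = -575 mod 49 = 13.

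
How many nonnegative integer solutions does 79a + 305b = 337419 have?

14

gcd(305, 79) = 1.
By Bézout, 79×(139) + 305×(-36) = 1.
One solution: (171, 1062).
General: a = 171 + 305t, b = 1062 - 79t.
a ≥ 0 ⇒ t ≥ 0; b ≥ 0 ⇒ t ≤ 13. So t ∈ [0, 13]: 14 solutions.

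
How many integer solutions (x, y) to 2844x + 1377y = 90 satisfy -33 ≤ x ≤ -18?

0

gcd(2844, 1377) = 9.
By Bézout, 2844·(46) + 1377·(-95) = 9.
Particular solution: (1, -2).
General solution: x = 1 + 153t, y = -2 - 316t for integer t.
-33 ≤ 1 + 153t ≤ -18 gives t ∈ [0, -1], which is 0 values.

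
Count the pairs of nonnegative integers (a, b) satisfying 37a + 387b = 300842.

21

gcd(387, 37) = 1.
By Bézout, 37*(136) + 387*(-13) = 1.
One solution: (98, 768).
General: a = 98 + 387t, b = 768 - 37t.
a ≥ 0 ⇒ t ≥ 0; b ≥ 0 ⇒ t ≤ 20. So t ∈ [0, 20]: 21 solutions.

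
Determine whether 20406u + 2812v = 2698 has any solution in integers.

gcd(20406, 2812) = 38  (20406 = 7·2812 + 722, 2812 = 3·722 + 646, 722 = 1·646 + 76, 646 = 8·76 + 38, 76 = 2·38).
38 divides 2698, so integer solutions exist.

yes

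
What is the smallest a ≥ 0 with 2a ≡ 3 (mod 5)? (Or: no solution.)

4

gcd(5, 2) = 1  (5 = 2·2 + 1, 2 = 2·1).
1 divides 3, so solutions exist.
Back-substituting, 2·(-2) + 5·(1) = 1.
So 2·(-2) ≡ 1 (mod 5); multiply by 3: a ≡ -6 (mod 5).
Smallest nonnegative: a = -6 mod 5 = 4.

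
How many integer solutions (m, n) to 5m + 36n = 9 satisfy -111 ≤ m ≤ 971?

gcd(36, 5) = 1.
By Bézout, 5*(-7) + 36*(1) = 1.
Particular solution: (9, -1).
General solution: m = 9 + 36t, n = -1 - 5t for integer t.
-111 ≤ 9 + 36t ≤ 971 gives t ∈ [-3, 26], which is 30 values.

30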